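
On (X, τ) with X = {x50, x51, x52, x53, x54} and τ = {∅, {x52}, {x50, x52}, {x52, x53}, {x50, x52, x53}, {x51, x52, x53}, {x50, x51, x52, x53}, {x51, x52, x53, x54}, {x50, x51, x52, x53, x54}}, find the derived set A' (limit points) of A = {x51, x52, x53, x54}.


A' = {x50, x51, x53, x54}

For each x ∈ X, list the open sets U ∈ τ with x ∈ U, then check whether U ∩ (A ∖ {x}) ≠ ∅ for every such U.
  x = x50: opens ∋ x are {x50, x52}, {x50, x52, x53}, {x50, x51, x52, x53}, {x50, x51, x52, x53, x54}; each meets A ∖ {x50}, so x IS a limit point.
  x = x51: opens ∋ x are {x51, x52, x53}, {x50, x51, x52, x53}, {x51, x52, x53, x54}, {x50, x51, x52, x53, x54}; each meets A ∖ {x51}, so x IS a limit point.
  x = x52: open {x52} ∋ x has {x52} ∩ (A ∖ {x52}) = ∅, so x is NOT a limit point.
  x = x53: opens ∋ x are {x52, x53}, {x50, x52, x53}, {x51, x52, x53}, {x50, x51, x52, x53}, {x51, x52, x53, x54}, {x50, x51, x52, x53, x54}; each meets A ∖ {x53}, so x IS a limit point.
  x = x54: opens ∋ x are {x51, x52, x53, x54}, {x50, x51, x52, x53, x54}; each meets A ∖ {x54}, so x IS a limit point.
Collecting: A' = {x50, x51, x53, x54}.


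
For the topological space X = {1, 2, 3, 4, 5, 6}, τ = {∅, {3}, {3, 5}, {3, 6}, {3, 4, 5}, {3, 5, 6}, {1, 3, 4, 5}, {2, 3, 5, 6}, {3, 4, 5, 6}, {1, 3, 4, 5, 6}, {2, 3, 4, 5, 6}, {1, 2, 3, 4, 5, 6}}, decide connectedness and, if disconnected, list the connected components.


(X, τ) is connected.

Find clopen sets (U ∈ τ with X ∖ U ∈ τ):
  U = ∅, X ∖ U = {1, 2, 3, 4, 5, 6} — both open, so U is clopen.
  U = {1, 2, 3, 4, 5, 6}, X ∖ U = ∅ — both open, so U is clopen.
Only trivial clopens (∅ and X) exist, so (X, τ) is connected.
Compute connected components by grouping points that agree on all clopens:
  component: {1, 2, 3, 4, 5, 6}


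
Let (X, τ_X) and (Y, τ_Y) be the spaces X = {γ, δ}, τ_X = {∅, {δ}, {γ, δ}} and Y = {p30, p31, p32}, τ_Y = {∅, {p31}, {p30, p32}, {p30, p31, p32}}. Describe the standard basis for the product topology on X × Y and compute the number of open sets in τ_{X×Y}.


Basis B = {∅ × ∅, {δ} × {p31}, {γ, δ} × {p31}, {δ} × {p30, p32}, {δ} × {p30, p31, p32}, {γ, δ} × {p30, p32}, {γ, δ} × {p30, p31, p32}}; |τ_{X×Y}| = 9.

Enumerate products U × V with U ∈ τ_X, V ∈ τ_Y (deduplicated):
  ∅ × ∅ = {} (∅)
  {δ} × {p31} = {(δ,p31)}
  {γ, δ} × {p31} = {(γ,p31), (δ,p31)}
  {δ} × {p30, p32} = {(δ,p30), (δ,p32)}
  {δ} × {p30, p31, p32} = {(δ,p30), (δ,p31), (δ,p32)}
  {γ, δ} × {p30, p32} = {(γ,p30), (γ,p32), (δ,p30), (δ,p32)}
  {γ, δ} × {p30, p31, p32} = {(γ,p30), (γ,p31), (γ,p32), (δ,p30), (δ,p31), (δ,p32)}
These 7 distinct sets form the basis B.
Close under arbitrary unions to get τ_{X×Y}; counting gives |τ_{X×Y}| = 9.


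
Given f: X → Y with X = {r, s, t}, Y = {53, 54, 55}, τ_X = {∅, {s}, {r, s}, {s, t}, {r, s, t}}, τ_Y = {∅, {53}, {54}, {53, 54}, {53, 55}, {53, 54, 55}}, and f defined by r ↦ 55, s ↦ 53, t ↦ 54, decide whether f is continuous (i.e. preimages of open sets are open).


f is NOT continuous.

Compute f^{-1}(U) for each U ∈ τ_Y:
  U = ∅: f^{-1}(U) = ∅ ∈ τ_X ✓.
  U = {53}: f^{-1}(U) = {s} ∈ τ_X ✓.
  U = {54}: f^{-1}(U) = {t} ∉ τ_X ✗.
  U = {53, 54}: f^{-1}(U) = {s, t} ∈ τ_X ✓.
  U = {53, 55}: f^{-1}(U) = {r, s} ∈ τ_X ✓.
  U = {53, 54, 55}: f^{-1}(U) = {r, s, t} ∈ τ_X ✓.
Found U = {54} with f^{-1}(U) = {t} not in τ_X. Therefore f is NOT continuous.


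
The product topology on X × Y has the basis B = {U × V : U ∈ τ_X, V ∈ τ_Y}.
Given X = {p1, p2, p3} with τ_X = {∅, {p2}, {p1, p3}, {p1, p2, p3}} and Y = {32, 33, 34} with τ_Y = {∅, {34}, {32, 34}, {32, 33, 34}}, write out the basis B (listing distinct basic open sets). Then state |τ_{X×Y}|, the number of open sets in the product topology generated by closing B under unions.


Basis B = {∅ × ∅, {p2} × {34}, {p1, p3} × {34}, {p2} × {32, 34}, {p1, p2, p3} × {34}, {p2} × {32, 33, 34}, {p1, p3} × {32, 34}, {p1, p3} × {32, 33, 34}, {p1, p2, p3} × {32, 34}, {p1, p2, p3} × {32, 33, 34}}; |τ_{X×Y}| = 16.

Enumerate products U × V with U ∈ τ_X, V ∈ τ_Y (deduplicated):
  ∅ × ∅ = {} (∅)
  {p2} × {34} = {(p2,34)}
  {p1, p3} × {34} = {(p1,34), (p3,34)}
  {p2} × {32, 34} = {(p2,32), (p2,34)}
  {p1, p2, p3} × {34} = {(p1,34), (p2,34), (p3,34)}
  {p2} × {32, 33, 34} = {(p2,32), (p2,33), (p2,34)}
  {p1, p3} × {32, 34} = {(p1,32), (p1,34), (p3,32), (p3,34)}
  {p1, p3} × {32, 33, 34} = {(p1,32), (p1,33), (p1,34), (p3,32), (p3,33), (p3,34)}
  {p1, p2, p3} × {32, 34} = {(p1,32), (p1,34), (p2,32), (p2,34), (p3,32), (p3,34)}
  {p1, p2, p3} × {32, 33, 34} = {(p1,32), (p1,33), (p1,34), (p2,32), (p2,33), (p2,34), (p3,32), (p3,33), (p3,34)}
These 10 distinct sets form the basis B.
Close under arbitrary unions to get τ_{X×Y}; counting gives |τ_{X×Y}| = 16.


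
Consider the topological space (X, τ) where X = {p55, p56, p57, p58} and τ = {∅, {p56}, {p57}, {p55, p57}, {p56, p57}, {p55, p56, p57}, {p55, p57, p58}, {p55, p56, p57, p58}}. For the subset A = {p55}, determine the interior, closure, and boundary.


int(A) = ∅, cl(A) = {p55, p58}, ∂A = {p55, p58}.

Closed sets in (X, τ) are complements of opens:
  closed(X, τ) = {∅, {p56}, {p58}, {p55, p58}, {p56, p58}, {p55, p56, p58}, {p55, p57, p58}, {p55, p56, p57, p58}}.
int(A) = ⋃ {U ∈ τ : U ⊆ A}. Opens contained in A: ∅.
Taking the union of these: int(A) = ∅.
cl(A) = ⋂ {C closed : A ⊆ C}. Closed sets containing A: {p55, p58}, {p55, p56, p58}, {p55, p57, p58}, {p55, p56, p57, p58}.
Intersecting these: cl(A) = {p55, p58}.
∂A = cl(A) ∖ int(A) = {p55, p58} ∖ ∅ = {p55, p58}.


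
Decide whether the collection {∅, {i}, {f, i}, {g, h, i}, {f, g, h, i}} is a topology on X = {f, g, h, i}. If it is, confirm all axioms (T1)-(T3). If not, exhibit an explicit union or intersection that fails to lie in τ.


τ IS a topology on X.

Axiom (T1): ∅ ∈ τ? Yes; X ∈ τ? Yes.
Axiom (T2/T3): check pairwise unions and intersections of members of τ.
All pairwise intersections and unions checked — each lies in τ. Therefore τ satisfies (T1), (T2), (T3): it IS a topology on X.


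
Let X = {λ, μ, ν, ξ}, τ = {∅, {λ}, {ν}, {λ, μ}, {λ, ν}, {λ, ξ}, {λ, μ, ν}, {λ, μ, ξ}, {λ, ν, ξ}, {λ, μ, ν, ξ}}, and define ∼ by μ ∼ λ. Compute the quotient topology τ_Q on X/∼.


X/∼ = {[λ=μ], [ν], [ξ]}; |τ_Q| = 6.

Equivalence classes: [λ=μ], [ν], [ξ].
Quotient map π: X → X/∼ sends λ ↦ [λ=μ], μ ↦ [λ=μ], ν ↦ [ν], ξ ↦ [ξ].
For each subset V ⊆ X/∼, compute π^{-1}(V) ⊆ X and check whether π^{-1}(V) ∈ τ. V is open in τ_Q iff π^{-1}(V) ∈ τ.
  V = {}: π^{-1}(V) = ∅ ∈ τ ✓.
  V = {[λ=μ]}: π^{-1}(V) = {λ, μ} ∈ τ ✓.
  V = {[ν]}: π^{-1}(V) = {ν} ∈ τ ✓.
  V = {[λ=μ], [ν]}: π^{-1}(V) = {λ, μ, ν} ∈ τ ✓.
  V = {[ξ]}: π^{-1}(V) = {ξ} ∉ τ ✗.
  V = {[λ=μ], [ξ]}: π^{-1}(V) = {λ, μ, ξ} ∈ τ ✓.
  V = {[ν], [ξ]}: π^{-1}(V) = {ν, ξ} ∉ τ ✗.
  V = {[λ=μ], [ν], [ξ]}: π^{-1}(V) = {λ, μ, ν, ξ} ∈ τ ✓.
Open sets in the quotient: τ_Q = {{}, {[λ=μ]}, {[ν]}, {[λ=μ], [ν]}, {[λ=μ], [ξ]}, {[λ=μ], [ν], [ξ]}} (6 elements).


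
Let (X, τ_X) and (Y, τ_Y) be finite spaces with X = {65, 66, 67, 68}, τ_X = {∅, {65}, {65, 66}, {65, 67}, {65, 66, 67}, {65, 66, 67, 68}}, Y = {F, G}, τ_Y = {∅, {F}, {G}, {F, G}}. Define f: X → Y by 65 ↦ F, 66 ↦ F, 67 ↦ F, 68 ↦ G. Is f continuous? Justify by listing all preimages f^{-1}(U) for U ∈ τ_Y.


f is NOT continuous.

Compute f^{-1}(U) for each U ∈ τ_Y:
  U = ∅: f^{-1}(U) = ∅ ∈ τ_X ✓.
  U = {F}: f^{-1}(U) = {65, 66, 67} ∈ τ_X ✓.
  U = {G}: f^{-1}(U) = {68} ∉ τ_X ✗.
  U = {F, G}: f^{-1}(U) = {65, 66, 67, 68} ∈ τ_X ✓.
Found U = {G} with f^{-1}(U) = {68} not in τ_X. Therefore f is NOT continuous.


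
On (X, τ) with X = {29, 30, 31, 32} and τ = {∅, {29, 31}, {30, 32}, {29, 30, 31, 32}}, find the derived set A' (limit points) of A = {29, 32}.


A' = {30, 31}

For each x ∈ X, list the open sets U ∈ τ with x ∈ U, then check whether U ∩ (A ∖ {x}) ≠ ∅ for every such U.
  x = 29: open {29, 31} ∋ x has {29, 31} ∩ (A ∖ {29}) = ∅, so x is NOT a limit point.
  x = 30: opens ∋ x are {30, 32}, {29, 30, 31, 32}; each meets A ∖ {30}, so x IS a limit point.
  x = 31: opens ∋ x are {29, 31}, {29, 30, 31, 32}; each meets A ∖ {31}, so x IS a limit point.
  x = 32: open {30, 32} ∋ x has {30, 32} ∩ (A ∖ {32}) = ∅, so x is NOT a limit point.
Collecting: A' = {30, 31}.


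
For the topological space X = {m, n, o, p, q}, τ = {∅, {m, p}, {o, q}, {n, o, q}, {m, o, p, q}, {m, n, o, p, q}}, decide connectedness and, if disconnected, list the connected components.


(X, τ) is disconnected; components = [{m, p}, {n, o, q}].

Find clopen sets (U ∈ τ with X ∖ U ∈ τ):
  U = ∅, X ∖ U = {m, n, o, p, q} — both open, so U is clopen.
  U = {m, p}, X ∖ U = {n, o, q} — both open, so U is clopen.
  U = {n, o, q}, X ∖ U = {m, p} — both open, so U is clopen.
  U = {m, n, o, p, q}, X ∖ U = ∅ — both open, so U is clopen.
Nontrivial clopen(s) exist: e.g. {n, o, q}. So (X, τ) is disconnected.
Compute connected components by grouping points that agree on all clopens:
  component: {m, p}
  component: {n, o, q}


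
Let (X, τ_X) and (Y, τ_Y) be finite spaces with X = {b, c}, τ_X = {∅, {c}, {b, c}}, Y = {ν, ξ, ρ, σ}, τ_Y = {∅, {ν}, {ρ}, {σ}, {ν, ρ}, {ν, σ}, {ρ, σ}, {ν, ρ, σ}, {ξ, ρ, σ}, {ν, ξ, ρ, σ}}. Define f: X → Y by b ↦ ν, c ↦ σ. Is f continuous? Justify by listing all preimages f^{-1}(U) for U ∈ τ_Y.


f is NOT continuous.

Compute f^{-1}(U) for each U ∈ τ_Y:
  U = ∅: f^{-1}(U) = ∅ ∈ τ_X ✓.
  U = {ν}: f^{-1}(U) = {b} ∉ τ_X ✗.
  U = {ρ}: f^{-1}(U) = ∅ ∈ τ_X ✓.
  U = {σ}: f^{-1}(U) = {c} ∈ τ_X ✓.
  U = {ν, ρ}: f^{-1}(U) = {b} ∉ τ_X ✗.
  U = {ν, σ}: f^{-1}(U) = {b, c} ∈ τ_X ✓.
  U = {ρ, σ}: f^{-1}(U) = {c} ∈ τ_X ✓.
  U = {ν, ρ, σ}: f^{-1}(U) = {b, c} ∈ τ_X ✓.
  U = {ξ, ρ, σ}: f^{-1}(U) = {c} ∈ τ_X ✓.
  U = {ν, ξ, ρ, σ}: f^{-1}(U) = {b, c} ∈ τ_X ✓.
Found U = {ν} with f^{-1}(U) = {b} not in τ_X. Therefore f is NOT continuous.


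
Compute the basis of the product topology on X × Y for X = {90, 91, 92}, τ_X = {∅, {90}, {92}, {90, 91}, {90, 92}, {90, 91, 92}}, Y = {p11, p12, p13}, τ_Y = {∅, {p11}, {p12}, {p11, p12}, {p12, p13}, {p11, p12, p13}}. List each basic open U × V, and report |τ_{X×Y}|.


Basis B = {∅ × ∅, {90} × {p11}, {90} × {p12}, {92} × {p11}, {92} × {p12}, {90} × {p11, p12}, {90, 91} × {p11}, {90, 92} × {p11}, {90} × {p12, p13}, {90, 91} × {p12}, {90, 92} × {p12}, {92} × {p11, p12}, {92} × {p12, p13}, {90} × {p11, p12, p13}, {90, 91, 92} × {p11}, {90, 91, 92} × {p12}, {92} × {p11, p12, p13}, {90, 91} × {p11, p12}, {90, 92} × {p11, p12}, {90, 91} × {p12, p13}, {90, 92} × {p12, p13}, {90, 91} × {p11, p12, p13}, {90, 92} × {p11, p12, p13}, {90, 91, 92} × {p11, p12}, {90, 91, 92} × {p12, p13}, {90, 91, 92} × {p11, p12, p13}}; |τ_{X×Y}| = 108.

Enumerate products U × V with U ∈ τ_X, V ∈ τ_Y (deduplicated):
  ∅ × ∅ = {} (∅)
  {90} × {p11} = {(90,p11)}
  {90} × {p12} = {(90,p12)}
  {92} × {p11} = {(92,p11)}
  {92} × {p12} = {(92,p12)}
  {90} × {p11, p12} = {(90,p11), (90,p12)}
  {90, 91} × {p11} = {(90,p11), (91,p11)}
  {90, 92} × {p11} = {(90,p11), (92,p11)}
  {90} × {p12, p13} = {(90,p12), (90,p13)}
  {90, 91} × {p12} = {(90,p12), (91,p12)}
  {90, 92} × {p12} = {(90,p12), (92,p12)}
  {92} × {p11, p12} = {(92,p11), (92,p12)}
  {92} × {p12, p13} = {(92,p12), (92,p13)}
  {90} × {p11, p12, p13} = {(90,p11), (90,p12), (90,p13)}
  {90, 91, 92} × {p11} = {(90,p11), (91,p11), (92,p11)}
  {90, 91, 92} × {p12} = {(90,p12), (91,p12), (92,p12)}
  {92} × {p11, p12, p13} = {(92,p11), (92,p12), (92,p13)}
  {90, 91} × {p11, p12} = {(90,p11), (90,p12), (91,p11), (91,p12)}
  {90, 92} × {p11, p12} = {(90,p11), (90,p12), (92,p11), (92,p12)}
  {90, 91} × {p12, p13} = {(90,p12), (90,p13), (91,p12), (91,p13)}
  {90, 92} × {p12, p13} = {(90,p12), (90,p13), (92,p12), (92,p13)}
  {90, 91} × {p11, p12, p13} = {(90,p11), (90,p12), (90,p13), (91,p11), (91,p12), (91,p13)}
  {90, 92} × {p11, p12, p13} = {(90,p11), (90,p12), (90,p13), (92,p11), (92,p12), (92,p13)}
  {90, 91, 92} × {p11, p12} = {(90,p11), (90,p12), (91,p11), (91,p12), (92,p11), (92,p12)}
  {90, 91, 92} × {p12, p13} = {(90,p12), (90,p13), (91,p12), (91,p13), (92,p12), (92,p13)}
  {90, 91, 92} × {p11, p12, p13} = {(90,p11), (90,p12), (90,p13), (91,p11), (91,p12), (91,p13), (92,p11), (92,p12), (92,p13)}
These 26 distinct sets form the basis B.
Close under arbitrary unions to get τ_{X×Y}; counting gives |τ_{X×Y}| = 108.


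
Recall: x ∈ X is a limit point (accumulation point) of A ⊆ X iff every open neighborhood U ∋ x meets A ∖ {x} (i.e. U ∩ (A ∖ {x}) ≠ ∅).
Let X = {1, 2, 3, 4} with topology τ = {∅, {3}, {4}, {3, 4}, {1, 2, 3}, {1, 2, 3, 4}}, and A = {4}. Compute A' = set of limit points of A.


A' = ∅

For each x ∈ X, list the open sets U ∈ τ with x ∈ U, then check whether U ∩ (A ∖ {x}) ≠ ∅ for every such U.
  x = 1: open {1, 2, 3} ∋ x has {1, 2, 3} ∩ (A ∖ {1}) = ∅, so x is NOT a limit point.
  x = 2: open {1, 2, 3} ∋ x has {1, 2, 3} ∩ (A ∖ {2}) = ∅, so x is NOT a limit point.
  x = 3: open {3} ∋ x has {3} ∩ (A ∖ {3}) = ∅, so x is NOT a limit point.
  x = 4: open {4} ∋ x has {4} ∩ (A ∖ {4}) = ∅, so x is NOT a limit point.
Collecting: A' = ∅.


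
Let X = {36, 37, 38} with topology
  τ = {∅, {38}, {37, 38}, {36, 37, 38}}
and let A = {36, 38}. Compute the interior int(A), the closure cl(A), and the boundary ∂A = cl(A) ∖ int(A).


int(A) = {38}, cl(A) = {36, 37, 38}, ∂A = {36, 37}.

Closed sets in (X, τ) are complements of opens:
  closed(X, τ) = {∅, {36}, {36, 37}, {36, 37, 38}}.
int(A) = ⋃ {U ∈ τ : U ⊆ A}. Opens contained in A: ∅, {38}.
Taking the union of these: int(A) = {38}.
cl(A) = ⋂ {C closed : A ⊆ C}. Closed sets containing A: {36, 37, 38}.
Intersecting these: cl(A) = {36, 37, 38}.
∂A = cl(A) ∖ int(A) = {36, 37, 38} ∖ {38} = {36, 37}.


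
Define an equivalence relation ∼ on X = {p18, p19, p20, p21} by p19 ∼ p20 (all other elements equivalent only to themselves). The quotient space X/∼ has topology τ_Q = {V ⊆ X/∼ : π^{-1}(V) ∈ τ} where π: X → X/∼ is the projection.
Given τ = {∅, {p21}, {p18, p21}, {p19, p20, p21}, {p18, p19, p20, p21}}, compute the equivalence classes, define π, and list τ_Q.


X/∼ = {[p18], [p19=p20], [p21]}; |τ_Q| = 5.

Equivalence classes: [p18], [p19=p20], [p21].
Quotient map π: X → X/∼ sends p18 ↦ [p18], p19 ↦ [p19=p20], p20 ↦ [p19=p20], p21 ↦ [p21].
For each subset V ⊆ X/∼, compute π^{-1}(V) ⊆ X and check whether π^{-1}(V) ∈ τ. V is open in τ_Q iff π^{-1}(V) ∈ τ.
  V = {}: π^{-1}(V) = ∅ ∈ τ ✓.
  V = {[p18]}: π^{-1}(V) = {p18} ∉ τ ✗.
  V = {[p19=p20]}: π^{-1}(V) = {p19, p20} ∉ τ ✗.
  V = {[p18], [p19=p20]}: π^{-1}(V) = {p18, p19, p20} ∉ τ ✗.
  V = {[p21]}: π^{-1}(V) = {p21} ∈ τ ✓.
  V = {[p18], [p21]}: π^{-1}(V) = {p18, p21} ∈ τ ✓.
  V = {[p19=p20], [p21]}: π^{-1}(V) = {p19, p20, p21} ∈ τ ✓.
  V = {[p18], [p19=p20], [p21]}: π^{-1}(V) = {p18, p19, p20, p21} ∈ τ ✓.
Open sets in the quotient: τ_Q = {{}, {[p21]}, {[p18], [p21]}, {[p19=p20], [p21]}, {[p18], [p19=p20], [p21]}} (5 elements).


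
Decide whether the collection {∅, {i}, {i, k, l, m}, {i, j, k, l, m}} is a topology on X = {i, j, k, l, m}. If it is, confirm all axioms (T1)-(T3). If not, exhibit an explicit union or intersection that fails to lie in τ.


τ IS a topology on X.

Axiom (T1): ∅ ∈ τ? Yes; X ∈ τ? Yes.
Axiom (T2/T3): check pairwise unions and intersections of members of τ.
All pairwise intersections and unions checked — each lies in τ. Therefore τ satisfies (T1), (T2), (T3): it IS a topology on X.


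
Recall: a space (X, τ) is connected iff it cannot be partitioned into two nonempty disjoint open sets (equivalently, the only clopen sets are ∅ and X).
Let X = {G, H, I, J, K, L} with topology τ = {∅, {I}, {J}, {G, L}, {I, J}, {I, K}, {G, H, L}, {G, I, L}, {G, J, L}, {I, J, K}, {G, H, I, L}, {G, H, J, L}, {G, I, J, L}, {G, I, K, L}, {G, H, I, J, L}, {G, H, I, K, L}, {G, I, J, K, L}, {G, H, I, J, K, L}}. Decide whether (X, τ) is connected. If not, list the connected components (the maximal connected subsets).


(X, τ) is disconnected; components = [{J}, {I, K}, {G, H, L}].

Find clopen sets (U ∈ τ with X ∖ U ∈ τ):
  U = ∅, X ∖ U = {G, H, I, J, K, L} — both open, so U is clopen.
  U = {J}, X ∖ U = {G, H, I, K, L} — both open, so U is clopen.
  U = {I, K}, X ∖ U = {G, H, J, L} — both open, so U is clopen.
  U = {G, H, L}, X ∖ U = {I, J, K} — both open, so U is clopen.
  U = {I, J, K}, X ∖ U = {G, H, L} — both open, so U is clopen.
  U = {G, H, J, L}, X ∖ U = {I, K} — both open, so U is clopen.
  U = {G, H, I, K, L}, X ∖ U = {J} — both open, so U is clopen.
  U = {G, H, I, J, K, L}, X ∖ U = ∅ — both open, so U is clopen.
Nontrivial clopen(s) exist: e.g. {I, J, K}. So (X, τ) is disconnected.
Compute connected components by grouping points that agree on all clopens:
  component: {J}
  component: {I, K}
  component: {G, H, L}


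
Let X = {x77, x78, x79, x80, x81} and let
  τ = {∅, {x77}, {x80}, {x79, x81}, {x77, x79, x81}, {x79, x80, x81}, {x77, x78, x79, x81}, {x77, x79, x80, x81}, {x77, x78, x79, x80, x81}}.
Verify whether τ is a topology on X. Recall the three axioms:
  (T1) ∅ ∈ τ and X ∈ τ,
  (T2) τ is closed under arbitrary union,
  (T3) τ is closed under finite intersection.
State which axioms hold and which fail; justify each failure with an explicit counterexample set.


τ is NOT a topology on X.

Axiom (T1): ∅ ∈ τ? Yes; X ∈ τ? Yes.
Axiom (T2/T3): check pairwise unions and intersections of members of τ.
Counterexample for (T2): {x77} ∪ {x80} = {x77, x80} ∉ τ. Therefore τ is NOT a topology.


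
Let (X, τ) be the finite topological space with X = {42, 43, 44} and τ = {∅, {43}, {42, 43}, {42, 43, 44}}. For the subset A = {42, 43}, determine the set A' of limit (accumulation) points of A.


A' = {42, 44}

For each x ∈ X, list the open sets U ∈ τ with x ∈ U, then check whether U ∩ (A ∖ {x}) ≠ ∅ for every such U.
  x = 42: opens ∋ x are {42, 43}, {42, 43, 44}; each meets A ∖ {42}, so x IS a limit point.
  x = 43: open {43} ∋ x has {43} ∩ (A ∖ {43}) = ∅, so x is NOT a limit point.
  x = 44: opens ∋ x are {42, 43, 44}; each meets A ∖ {44}, so x IS a limit point.
Collecting: A' = {42, 44}.


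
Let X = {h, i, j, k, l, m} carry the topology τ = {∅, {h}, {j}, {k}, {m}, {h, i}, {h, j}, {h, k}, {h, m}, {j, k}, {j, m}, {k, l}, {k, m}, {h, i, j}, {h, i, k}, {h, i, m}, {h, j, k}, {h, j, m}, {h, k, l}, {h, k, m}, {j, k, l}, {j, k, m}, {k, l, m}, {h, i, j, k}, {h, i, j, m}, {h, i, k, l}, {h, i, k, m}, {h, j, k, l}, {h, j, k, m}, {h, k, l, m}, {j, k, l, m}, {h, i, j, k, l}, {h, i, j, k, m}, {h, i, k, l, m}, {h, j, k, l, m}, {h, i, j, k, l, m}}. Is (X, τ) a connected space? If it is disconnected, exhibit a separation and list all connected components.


(X, τ) is disconnected; components = [{j}, {m}, {h, i}, {k, l}].

Find clopen sets (U ∈ τ with X ∖ U ∈ τ):
  U = ∅, X ∖ U = {h, i, j, k, l, m} — both open, so U is clopen.
  U = {j}, X ∖ U = {h, i, k, l, m} — both open, so U is clopen.
  U = {m}, X ∖ U = {h, i, j, k, l} — both open, so U is clopen.
  U = {h, i}, X ∖ U = {j, k, l, m} — both open, so U is clopen.
  U = {j, m}, X ∖ U = {h, i, k, l} — both open, so U is clopen.
  U = {k, l}, X ∖ U = {h, i, j, m} — both open, so U is clopen.
  U = {h, i, j}, X ∖ U = {k, l, m} — both open, so U is clopen.
  U = {h, i, m}, X ∖ U = {j, k, l} — both open, so U is clopen.
  U = {j, k, l}, X ∖ U = {h, i, m} — both open, so U is clopen.
  U = {k, l, m}, X ∖ U = {h, i, j} — both open, so U is clopen.
  U = {h, i, j, m}, X ∖ U = {k, l} — both open, so U is clopen.
  U = {h, i, k, l}, X ∖ U = {j, m} — both open, so U is clopen.
  U = {j, k, l, m}, X ∖ U = {h, i} — both open, so U is clopen.
  U = {h, i, j, k, l}, X ∖ U = {m} — both open, so U is clopen.
  U = {h, i, k, l, m}, X ∖ U = {j} — both open, so U is clopen.
  U = {h, i, j, k, l, m}, X ∖ U = ∅ — both open, so U is clopen.
Nontrivial clopen(s) exist: e.g. {k, l}. So (X, τ) is disconnected.
Compute connected components by grouping points that agree on all clopens:
  component: {j}
  component: {m}
  component: {h, i}
  component: {k, l}


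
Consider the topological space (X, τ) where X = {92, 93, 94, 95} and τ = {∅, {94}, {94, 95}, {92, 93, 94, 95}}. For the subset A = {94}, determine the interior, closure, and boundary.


int(A) = {94}, cl(A) = {92, 93, 94, 95}, ∂A = {92, 93, 95}.

Closed sets in (X, τ) are complements of opens:
  closed(X, τ) = {∅, {92, 93}, {92, 93, 95}, {92, 93, 94, 95}}.
int(A) = ⋃ {U ∈ τ : U ⊆ A}. Opens contained in A: ∅, {94}.
Taking the union of these: int(A) = {94}.
cl(A) = ⋂ {C closed : A ⊆ C}. Closed sets containing A: {92, 93, 94, 95}.
Intersecting these: cl(A) = {92, 93, 94, 95}.
∂A = cl(A) ∖ int(A) = {92, 93, 94, 95} ∖ {94} = {92, 93, 95}.


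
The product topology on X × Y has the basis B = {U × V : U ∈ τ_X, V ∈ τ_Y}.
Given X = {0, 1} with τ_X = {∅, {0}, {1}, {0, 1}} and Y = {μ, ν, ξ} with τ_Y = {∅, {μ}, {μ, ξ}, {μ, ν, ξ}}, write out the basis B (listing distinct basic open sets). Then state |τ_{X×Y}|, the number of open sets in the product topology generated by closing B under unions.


Basis B = {∅ × ∅, {0} × {μ}, {1} × {μ}, {0} × {μ, ξ}, {0, 1} × {μ}, {1} × {μ, ξ}, {0} × {μ, ν, ξ}, {1} × {μ, ν, ξ}, {0, 1} × {μ, ξ}, {0, 1} × {μ, ν, ξ}}; |τ_{X×Y}| = 16.

Enumerate products U × V with U ∈ τ_X, V ∈ τ_Y (deduplicated):
  ∅ × ∅ = {} (∅)
  {0} × {μ} = {(0,μ)}
  {1} × {μ} = {(1,μ)}
  {0} × {μ, ξ} = {(0,μ), (0,ξ)}
  {0, 1} × {μ} = {(0,μ), (1,μ)}
  {1} × {μ, ξ} = {(1,μ), (1,ξ)}
  {0} × {μ, ν, ξ} = {(0,μ), (0,ν), (0,ξ)}
  {1} × {μ, ν, ξ} = {(1,μ), (1,ν), (1,ξ)}
  {0, 1} × {μ, ξ} = {(0,μ), (0,ξ), (1,μ), (1,ξ)}
  {0, 1} × {μ, ν, ξ} = {(0,μ), (0,ν), (0,ξ), (1,μ), (1,ν), (1,ξ)}
These 10 distinct sets form the basis B.
Close under arbitrary unions to get τ_{X×Y}; counting gives |τ_{X×Y}| = 16.


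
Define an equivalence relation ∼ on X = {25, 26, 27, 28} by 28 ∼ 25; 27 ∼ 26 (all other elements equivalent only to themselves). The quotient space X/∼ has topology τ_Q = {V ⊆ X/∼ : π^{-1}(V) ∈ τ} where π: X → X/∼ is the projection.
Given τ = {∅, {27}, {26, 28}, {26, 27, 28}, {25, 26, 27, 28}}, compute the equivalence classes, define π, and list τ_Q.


X/∼ = {[25=28], [26=27]}; |τ_Q| = 2.

Equivalence classes: [25=28], [26=27].
Quotient map π: X → X/∼ sends 25 ↦ [25=28], 26 ↦ [26=27], 27 ↦ [26=27], 28 ↦ [25=28].
For each subset V ⊆ X/∼, compute π^{-1}(V) ⊆ X and check whether π^{-1}(V) ∈ τ. V is open in τ_Q iff π^{-1}(V) ∈ τ.
  V = {}: π^{-1}(V) = ∅ ∈ τ ✓.
  V = {[25=28]}: π^{-1}(V) = {25, 28} ∉ τ ✗.
  V = {[26=27]}: π^{-1}(V) = {26, 27} ∉ τ ✗.
  V = {[25=28], [26=27]}: π^{-1}(V) = {25, 26, 27, 28} ∈ τ ✓.
Open sets in the quotient: τ_Q = {{}, {[25=28], [26=27]}} (2 elements).


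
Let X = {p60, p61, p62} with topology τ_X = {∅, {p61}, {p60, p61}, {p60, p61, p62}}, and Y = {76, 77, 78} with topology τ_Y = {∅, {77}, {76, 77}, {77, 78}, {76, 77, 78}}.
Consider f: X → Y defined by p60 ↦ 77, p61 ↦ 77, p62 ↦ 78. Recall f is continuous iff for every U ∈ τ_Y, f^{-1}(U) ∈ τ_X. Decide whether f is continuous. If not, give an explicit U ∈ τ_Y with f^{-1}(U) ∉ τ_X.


f IS continuous.

Compute f^{-1}(U) for each U ∈ τ_Y:
  U = ∅: f^{-1}(U) = ∅ ∈ τ_X ✓.
  U = {77}: f^{-1}(U) = {p60, p61} ∈ τ_X ✓.
  U = {76, 77}: f^{-1}(U) = {p60, p61} ∈ τ_X ✓.
  U = {77, 78}: f^{-1}(U) = {p60, p61, p62} ∈ τ_X ✓.
  U = {76, 77, 78}: f^{-1}(U) = {p60, p61, p62} ∈ τ_X ✓.
Every preimage lies in τ_X, so f IS continuous.


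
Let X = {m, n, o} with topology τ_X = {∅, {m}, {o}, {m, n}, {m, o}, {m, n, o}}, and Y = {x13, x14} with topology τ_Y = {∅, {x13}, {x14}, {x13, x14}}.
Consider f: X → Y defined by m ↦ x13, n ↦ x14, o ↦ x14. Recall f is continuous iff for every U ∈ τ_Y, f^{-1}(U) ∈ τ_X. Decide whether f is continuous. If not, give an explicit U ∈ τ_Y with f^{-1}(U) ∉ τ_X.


f is NOT continuous.

Compute f^{-1}(U) for each U ∈ τ_Y:
  U = ∅: f^{-1}(U) = ∅ ∈ τ_X ✓.
  U = {x13}: f^{-1}(U) = {m} ∈ τ_X ✓.
  U = {x14}: f^{-1}(U) = {n, o} ∉ τ_X ✗.
  U = {x13, x14}: f^{-1}(U) = {m, n, o} ∈ τ_X ✓.
Found U = {x14} with f^{-1}(U) = {n, o} not in τ_X. Therefore f is NOT continuous.


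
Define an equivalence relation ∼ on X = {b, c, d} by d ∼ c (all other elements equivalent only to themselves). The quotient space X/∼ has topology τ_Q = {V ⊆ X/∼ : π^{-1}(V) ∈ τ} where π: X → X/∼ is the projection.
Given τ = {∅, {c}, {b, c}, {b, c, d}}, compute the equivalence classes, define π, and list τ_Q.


X/∼ = {[b], [c=d]}; |τ_Q| = 2.

Equivalence classes: [b], [c=d].
Quotient map π: X → X/∼ sends b ↦ [b], c ↦ [c=d], d ↦ [c=d].
For each subset V ⊆ X/∼, compute π^{-1}(V) ⊆ X and check whether π^{-1}(V) ∈ τ. V is open in τ_Q iff π^{-1}(V) ∈ τ.
  V = {}: π^{-1}(V) = ∅ ∈ τ ✓.
  V = {[b]}: π^{-1}(V) = {b} ∉ τ ✗.
  V = {[c=d]}: π^{-1}(V) = {c, d} ∉ τ ✗.
  V = {[b], [c=d]}: π^{-1}(V) = {b, c, d} ∈ τ ✓.
Open sets in the quotient: τ_Q = {{}, {[b], [c=d]}} (2 elements).


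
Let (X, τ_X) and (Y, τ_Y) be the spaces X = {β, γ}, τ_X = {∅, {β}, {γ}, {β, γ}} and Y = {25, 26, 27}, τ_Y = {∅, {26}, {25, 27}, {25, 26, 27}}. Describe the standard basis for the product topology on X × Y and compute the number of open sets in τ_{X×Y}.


Basis B = {∅ × ∅, {β} × {26}, {γ} × {26}, {β} × {25, 27}, {β, γ} × {26}, {γ} × {25, 27}, {β} × {25, 26, 27}, {γ} × {25, 26, 27}, {β, γ} × {25, 27}, {β, γ} × {25, 26, 27}}; |τ_{X×Y}| = 16.

Enumerate products U × V with U ∈ τ_X, V ∈ τ_Y (deduplicated):
  ∅ × ∅ = {} (∅)
  {β} × {26} = {(β,26)}
  {γ} × {26} = {(γ,26)}
  {β} × {25, 27} = {(β,25), (β,27)}
  {β, γ} × {26} = {(β,26), (γ,26)}
  {γ} × {25, 27} = {(γ,25), (γ,27)}
  {β} × {25, 26, 27} = {(β,25), (β,26), (β,27)}
  {γ} × {25, 26, 27} = {(γ,25), (γ,26), (γ,27)}
  {β, γ} × {25, 27} = {(β,25), (β,27), (γ,25), (γ,27)}
  {β, γ} × {25, 26, 27} = {(β,25), (β,26), (β,27), (γ,25), (γ,26), (γ,27)}
These 10 distinct sets form the basis B.
Close under arbitrary unions to get τ_{X×Y}; counting gives |τ_{X×Y}| = 16.


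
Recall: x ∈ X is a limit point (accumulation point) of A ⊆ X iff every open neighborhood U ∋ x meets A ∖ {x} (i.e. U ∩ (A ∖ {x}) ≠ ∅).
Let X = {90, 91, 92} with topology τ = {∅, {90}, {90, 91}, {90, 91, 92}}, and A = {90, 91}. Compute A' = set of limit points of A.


A' = {91, 92}

For each x ∈ X, list the open sets U ∈ τ with x ∈ U, then check whether U ∩ (A ∖ {x}) ≠ ∅ for every such U.
  x = 90: open {90} ∋ x has {90} ∩ (A ∖ {90}) = ∅, so x is NOT a limit point.
  x = 91: opens ∋ x are {90, 91}, {90, 91, 92}; each meets A ∖ {91}, so x IS a limit point.
  x = 92: opens ∋ x are {90, 91, 92}; each meets A ∖ {92}, so x IS a limit point.
Collecting: A' = {91, 92}.


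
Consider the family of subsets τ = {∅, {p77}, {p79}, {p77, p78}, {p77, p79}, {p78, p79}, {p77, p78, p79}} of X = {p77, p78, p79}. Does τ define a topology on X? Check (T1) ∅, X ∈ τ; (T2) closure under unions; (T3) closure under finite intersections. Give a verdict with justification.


τ is NOT a topology on X.

Axiom (T1): ∅ ∈ τ? Yes; X ∈ τ? Yes.
Axiom (T2/T3): check pairwise unions and intersections of members of τ.
Counterexample for (T3): {p77, p78} ∩ {p78, p79} = {p78} ∉ τ. Therefore τ is NOT a topology.


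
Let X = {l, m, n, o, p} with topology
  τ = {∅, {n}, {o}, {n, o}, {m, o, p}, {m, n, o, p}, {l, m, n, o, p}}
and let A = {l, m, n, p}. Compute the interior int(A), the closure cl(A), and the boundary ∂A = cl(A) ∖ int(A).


int(A) = {n}, cl(A) = {l, m, n, p}, ∂A = {l, m, p}.

Closed sets in (X, τ) are complements of opens:
  closed(X, τ) = {∅, {l}, {l, n}, {l, m, p}, {l, m, n, p}, {l, m, o, p}, {l, m, n, o, p}}.
int(A) = ⋃ {U ∈ τ : U ⊆ A}. Opens contained in A: ∅, {n}.
Taking the union of these: int(A) = {n}.
cl(A) = ⋂ {C closed : A ⊆ C}. Closed sets containing A: {l, m, n, p}, {l, m, n, o, p}.
Intersecting these: cl(A) = {l, m, n, p}.
∂A = cl(A) ∖ int(A) = {l, m, n, p} ∖ {n} = {l, m, p}.


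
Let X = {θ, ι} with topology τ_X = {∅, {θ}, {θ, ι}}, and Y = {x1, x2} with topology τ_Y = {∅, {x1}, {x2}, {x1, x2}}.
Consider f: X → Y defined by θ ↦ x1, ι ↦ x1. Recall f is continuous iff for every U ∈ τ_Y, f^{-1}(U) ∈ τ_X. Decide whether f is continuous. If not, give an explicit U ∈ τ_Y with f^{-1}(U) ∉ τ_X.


f IS continuous.

Compute f^{-1}(U) for each U ∈ τ_Y:
  U = ∅: f^{-1}(U) = ∅ ∈ τ_X ✓.
  U = {x1}: f^{-1}(U) = {θ, ι} ∈ τ_X ✓.
  U = {x2}: f^{-1}(U) = ∅ ∈ τ_X ✓.
  U = {x1, x2}: f^{-1}(U) = {θ, ι} ∈ τ_X ✓.
Every preimage lies in τ_X, so f IS continuous.


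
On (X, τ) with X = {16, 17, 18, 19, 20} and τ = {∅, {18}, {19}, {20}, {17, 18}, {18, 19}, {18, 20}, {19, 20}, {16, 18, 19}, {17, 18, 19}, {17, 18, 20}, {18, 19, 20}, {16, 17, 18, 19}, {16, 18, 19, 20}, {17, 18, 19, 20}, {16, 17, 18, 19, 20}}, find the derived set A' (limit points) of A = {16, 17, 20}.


A' = ∅

For each x ∈ X, list the open sets U ∈ τ with x ∈ U, then check whether U ∩ (A ∖ {x}) ≠ ∅ for every such U.
  x = 16: open {16, 18, 19} ∋ x has {16, 18, 19} ∩ (A ∖ {16}) = ∅, so x is NOT a limit point.
  x = 17: open {17, 18} ∋ x has {17, 18} ∩ (A ∖ {17}) = ∅, so x is NOT a limit point.
  x = 18: open {18} ∋ x has {18} ∩ (A ∖ {18}) = ∅, so x is NOT a limit point.
  x = 19: open {19} ∋ x has {19} ∩ (A ∖ {19}) = ∅, so x is NOT a limit point.
  x = 20: open {20} ∋ x has {20} ∩ (A ∖ {20}) = ∅, so x is NOT a limit point.
Collecting: A' = ∅.


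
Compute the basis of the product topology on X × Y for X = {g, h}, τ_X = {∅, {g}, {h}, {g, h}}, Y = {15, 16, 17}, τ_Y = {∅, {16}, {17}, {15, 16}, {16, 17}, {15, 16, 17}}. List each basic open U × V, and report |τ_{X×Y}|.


Basis B = {∅ × ∅, {g} × {16}, {g} × {17}, {h} × {16}, {h} × {17}, {g} × {15, 16}, {g} × {16, 17}, {g, h} × {16}, {g, h} × {17}, {h} × {15, 16}, {h} × {16, 17}, {g} × {15, 16, 17}, {h} × {15, 16, 17}, {g, h} × {15, 16}, {g, h} × {16, 17}, {g, h} × {15, 16, 17}}; |τ_{X×Y}| = 36.

Enumerate products U × V with U ∈ τ_X, V ∈ τ_Y (deduplicated):
  ∅ × ∅ = {} (∅)
  {g} × {16} = {(g,16)}
  {g} × {17} = {(g,17)}
  {h} × {16} = {(h,16)}
  {h} × {17} = {(h,17)}
  {g} × {15, 16} = {(g,15), (g,16)}
  {g} × {16, 17} = {(g,16), (g,17)}
  {g, h} × {16} = {(g,16), (h,16)}
  {g, h} × {17} = {(g,17), (h,17)}
  {h} × {15, 16} = {(h,15), (h,16)}
  {h} × {16, 17} = {(h,16), (h,17)}
  {g} × {15, 16, 17} = {(g,15), (g,16), (g,17)}
  {h} × {15, 16, 17} = {(h,15), (h,16), (h,17)}
  {g, h} × {15, 16} = {(g,15), (g,16), (h,15), (h,16)}
  {g, h} × {16, 17} = {(g,16), (g,17), (h,16), (h,17)}
  {g, h} × {15, 16, 17} = {(g,15), (g,16), (g,17), (h,15), (h,16), (h,17)}
These 16 distinct sets form the basis B.
Close under arbitrary unions to get τ_{X×Y}; counting gives |τ_{X×Y}| = 36.


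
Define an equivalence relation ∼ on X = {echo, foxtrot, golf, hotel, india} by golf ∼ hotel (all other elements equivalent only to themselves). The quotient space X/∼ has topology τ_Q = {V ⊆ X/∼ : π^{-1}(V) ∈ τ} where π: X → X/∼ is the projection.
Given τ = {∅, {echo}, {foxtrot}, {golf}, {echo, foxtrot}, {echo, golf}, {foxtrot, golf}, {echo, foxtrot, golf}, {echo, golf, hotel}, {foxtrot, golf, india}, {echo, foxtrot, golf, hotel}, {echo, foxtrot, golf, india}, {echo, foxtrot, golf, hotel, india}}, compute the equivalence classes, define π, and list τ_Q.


X/∼ = {[echo], [foxtrot], [golf=hotel], [india]}; |τ_Q| = 7.

Equivalence classes: [echo], [foxtrot], [golf=hotel], [india].
Quotient map π: X → X/∼ sends echo ↦ [echo], foxtrot ↦ [foxtrot], golf ↦ [golf=hotel], hotel ↦ [golf=hotel], india ↦ [india].
For each subset V ⊆ X/∼, compute π^{-1}(V) ⊆ X and check whether π^{-1}(V) ∈ τ. V is open in τ_Q iff π^{-1}(V) ∈ τ.
  V = {}: π^{-1}(V) = ∅ ∈ τ ✓.
  V = {[echo]}: π^{-1}(V) = {echo} ∈ τ ✓.
  V = {[foxtrot]}: π^{-1}(V) = {foxtrot} ∈ τ ✓.
  V = {[echo], [foxtrot]}: π^{-1}(V) = {echo, foxtrot} ∈ τ ✓.
  V = {[golf=hotel]}: π^{-1}(V) = {golf, hotel} ∉ τ ✗.
  V = {[echo], [golf=hotel]}: π^{-1}(V) = {echo, golf, hotel} ∈ τ ✓.
  V = {[foxtrot], [golf=hotel]}: π^{-1}(V) = {foxtrot, golf, hotel} ∉ τ ✗.
  V = {[echo], [foxtrot], [golf=hotel]}: π^{-1}(V) = {echo, foxtrot, golf, hotel} ∈ τ ✓.
  V = {[india]}: π^{-1}(V) = {india} ∉ τ ✗.
  V = {[echo], [india]}: π^{-1}(V) = {echo, india} ∉ τ ✗.
  V = {[foxtrot], [india]}: π^{-1}(V) = {foxtrot, india} ∉ τ ✗.
  V = {[echo], [foxtrot], [india]}: π^{-1}(V) = {echo, foxtrot, india} ∉ τ ✗.
  V = {[golf=hotel], [india]}: π^{-1}(V) = {golf, hotel, india} ∉ τ ✗.
  V = {[echo], [golf=hotel], [india]}: π^{-1}(V) = {echo, golf, hotel, india} ∉ τ ✗.
  V = {[foxtrot], [golf=hotel], [india]}: π^{-1}(V) = {foxtrot, golf, hotel, india} ∉ τ ✗.
  V = {[echo], [foxtrot], [golf=hotel], [india]}: π^{-1}(V) = {echo, foxtrot, golf, hotel, india} ∈ τ ✓.
Open sets in the quotient: τ_Q = {{}, {[echo]}, {[foxtrot]}, {[echo], [foxtrot]}, {[echo], [golf=hotel]}, {[echo], [foxtrot], [golf=hotel]}, {[echo], [foxtrot], [golf=hotel], [india]}} (7 elements).


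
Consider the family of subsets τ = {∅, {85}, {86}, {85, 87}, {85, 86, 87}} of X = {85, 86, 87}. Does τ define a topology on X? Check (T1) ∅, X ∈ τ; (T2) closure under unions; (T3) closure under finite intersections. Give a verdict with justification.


τ is NOT a topology on X.

Axiom (T1): ∅ ∈ τ? Yes; X ∈ τ? Yes.
Axiom (T2/T3): check pairwise unions and intersections of members of τ.
Counterexample for (T2): {85} ∪ {86} = {85, 86} ∉ τ. Therefore τ is NOT a topology.


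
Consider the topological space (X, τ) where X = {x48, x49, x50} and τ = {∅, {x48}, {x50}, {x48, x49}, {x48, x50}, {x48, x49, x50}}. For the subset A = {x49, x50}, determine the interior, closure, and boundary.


int(A) = {x50}, cl(A) = {x49, x50}, ∂A = {x49}.

Closed sets in (X, τ) are complements of opens:
  closed(X, τ) = {∅, {x49}, {x50}, {x48, x49}, {x49, x50}, {x48, x49, x50}}.
int(A) = ⋃ {U ∈ τ : U ⊆ A}. Opens contained in A: ∅, {x50}.
Taking the union of these: int(A) = {x50}.
cl(A) = ⋂ {C closed : A ⊆ C}. Closed sets containing A: {x49, x50}, {x48, x49, x50}.
Intersecting these: cl(A) = {x49, x50}.
∂A = cl(A) ∖ int(A) = {x49, x50} ∖ {x50} = {x49}.


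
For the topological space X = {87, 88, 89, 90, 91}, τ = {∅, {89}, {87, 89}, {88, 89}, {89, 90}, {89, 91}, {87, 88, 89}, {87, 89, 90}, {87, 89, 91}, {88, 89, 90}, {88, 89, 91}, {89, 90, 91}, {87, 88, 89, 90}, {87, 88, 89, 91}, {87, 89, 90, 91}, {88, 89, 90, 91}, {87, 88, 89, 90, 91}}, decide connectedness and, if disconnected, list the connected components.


(X, τ) is connected.

Find clopen sets (U ∈ τ with X ∖ U ∈ τ):
  U = ∅, X ∖ U = {87, 88, 89, 90, 91} — both open, so U is clopen.
  U = {87, 88, 89, 90, 91}, X ∖ U = ∅ — both open, so U is clopen.
Only trivial clopens (∅ and X) exist, so (X, τ) is connected.
Compute connected components by grouping points that agree on all clopens:
  component: {87, 88, 89, 90, 91}


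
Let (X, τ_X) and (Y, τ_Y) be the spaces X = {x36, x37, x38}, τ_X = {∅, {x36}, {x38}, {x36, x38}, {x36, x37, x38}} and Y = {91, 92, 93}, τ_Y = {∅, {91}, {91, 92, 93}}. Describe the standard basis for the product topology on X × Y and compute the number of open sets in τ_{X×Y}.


Basis B = {∅ × ∅, {x36} × {91}, {x38} × {91}, {x36, x38} × {91}, {x36} × {91, 92, 93}, {x36, x37, x38} × {91}, {x38} × {91, 92, 93}, {x36, x38} × {91, 92, 93}, {x36, x37, x38} × {91, 92, 93}}; |τ_{X×Y}| = 14.

Enumerate products U × V with U ∈ τ_X, V ∈ τ_Y (deduplicated):
  ∅ × ∅ = {} (∅)
  {x36} × {91} = {(x36,91)}
  {x38} × {91} = {(x38,91)}
  {x36, x38} × {91} = {(x36,91), (x38,91)}
  {x36} × {91, 92, 93} = {(x36,91), (x36,92), (x36,93)}
  {x36, x37, x38} × {91} = {(x36,91), (x37,91), (x38,91)}
  {x38} × {91, 92, 93} = {(x38,91), (x38,92), (x38,93)}
  {x36, x38} × {91, 92, 93} = {(x36,91), (x36,92), (x36,93), (x38,91), (x38,92), (x38,93)}
  {x36, x37, x38} × {91, 92, 93} = {(x36,91), (x36,92), (x36,93), (x37,91), (x37,92), (x37,93), (x38,91), (x38,92), (x38,93)}
These 9 distinct sets form the basis B.
Close under arbitrary unions to get τ_{X×Y}; counting gives |τ_{X×Y}| = 14.


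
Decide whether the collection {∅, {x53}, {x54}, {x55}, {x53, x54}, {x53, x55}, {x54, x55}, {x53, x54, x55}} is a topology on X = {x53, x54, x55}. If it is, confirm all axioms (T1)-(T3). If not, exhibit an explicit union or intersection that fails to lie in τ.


τ IS a topology on X.

Axiom (T1): ∅ ∈ τ? Yes; X ∈ τ? Yes.
Axiom (T2/T3): check pairwise unions and intersections of members of τ.
All pairwise intersections and unions checked — each lies in τ. Therefore τ satisfies (T1), (T2), (T3): it IS a topology on X.


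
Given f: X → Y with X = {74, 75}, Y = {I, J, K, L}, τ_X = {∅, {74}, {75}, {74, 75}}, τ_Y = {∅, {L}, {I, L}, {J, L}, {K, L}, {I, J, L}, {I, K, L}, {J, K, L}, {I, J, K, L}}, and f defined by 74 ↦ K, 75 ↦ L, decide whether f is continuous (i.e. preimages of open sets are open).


f IS continuous.

Compute f^{-1}(U) for each U ∈ τ_Y:
  U = ∅: f^{-1}(U) = ∅ ∈ τ_X ✓.
  U = {L}: f^{-1}(U) = {75} ∈ τ_X ✓.
  U = {I, L}: f^{-1}(U) = {75} ∈ τ_X ✓.
  U = {J, L}: f^{-1}(U) = {75} ∈ τ_X ✓.
  U = {K, L}: f^{-1}(U) = {74, 75} ∈ τ_X ✓.
  U = {I, J, L}: f^{-1}(U) = {75} ∈ τ_X ✓.
  U = {I, K, L}: f^{-1}(U) = {74, 75} ∈ τ_X ✓.
  U = {J, K, L}: f^{-1}(U) = {74, 75} ∈ τ_X ✓.
  U = {I, J, K, L}: f^{-1}(U) = {74, 75} ∈ τ_X ✓.
Every preimage lies in τ_X, so f IS continuous.


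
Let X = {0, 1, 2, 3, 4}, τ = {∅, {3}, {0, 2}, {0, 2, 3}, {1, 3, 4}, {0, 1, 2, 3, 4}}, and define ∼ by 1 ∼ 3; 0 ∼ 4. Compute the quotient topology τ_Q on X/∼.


X/∼ = {[0=4], [1=3], [2]}; |τ_Q| = 2.

Equivalence classes: [0=4], [1=3], [2].
Quotient map π: X → X/∼ sends 0 ↦ [0=4], 1 ↦ [1=3], 2 ↦ [2], 3 ↦ [1=3], 4 ↦ [0=4].
For each subset V ⊆ X/∼, compute π^{-1}(V) ⊆ X and check whether π^{-1}(V) ∈ τ. V is open in τ_Q iff π^{-1}(V) ∈ τ.
  V = {}: π^{-1}(V) = ∅ ∈ τ ✓.
  V = {[0=4]}: π^{-1}(V) = {0, 4} ∉ τ ✗.
  V = {[1=3]}: π^{-1}(V) = {1, 3} ∉ τ ✗.
  V = {[0=4], [1=3]}: π^{-1}(V) = {0, 1, 3, 4} ∉ τ ✗.
  V = {[2]}: π^{-1}(V) = {2} ∉ τ ✗.
  V = {[0=4], [2]}: π^{-1}(V) = {0, 2, 4} ∉ τ ✗.
  V = {[1=3], [2]}: π^{-1}(V) = {1, 2, 3} ∉ τ ✗.
  V = {[0=4], [1=3], [2]}: π^{-1}(V) = {0, 1, 2, 3, 4} ∈ τ ✓.
Open sets in the quotient: τ_Q = {{}, {[0=4], [1=3], [2]}} (2 elements).


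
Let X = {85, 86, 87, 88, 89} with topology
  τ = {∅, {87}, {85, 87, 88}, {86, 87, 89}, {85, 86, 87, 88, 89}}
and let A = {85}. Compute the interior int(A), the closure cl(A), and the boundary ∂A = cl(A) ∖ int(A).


int(A) = ∅, cl(A) = {85, 88}, ∂A = {85, 88}.

Closed sets in (X, τ) are complements of opens:
  closed(X, τ) = {∅, {85, 88}, {86, 89}, {85, 86, 88, 89}, {85, 86, 87, 88, 89}}.
int(A) = ⋃ {U ∈ τ : U ⊆ A}. Opens contained in A: ∅.
Taking the union of these: int(A) = ∅.
cl(A) = ⋂ {C closed : A ⊆ C}. Closed sets containing A: {85, 88}, {85, 86, 88, 89}, {85, 86, 87, 88, 89}.
Intersecting these: cl(A) = {85, 88}.
∂A = cl(A) ∖ int(A) = {85, 88} ∖ ∅ = {85, 88}.
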